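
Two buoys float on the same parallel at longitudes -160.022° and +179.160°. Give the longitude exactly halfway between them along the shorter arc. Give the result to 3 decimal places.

Signed shortest Δλ from -160.022° to +179.160° is -20.818°.
Midpoint longitude = -160.022° + (-20.818°)/2 = -160.022° − 10.409° = -170.431°.
(The naïve average (-160.022 + +179.160)/2 = 9.569° is on the wrong side of the globe.)

-170.431°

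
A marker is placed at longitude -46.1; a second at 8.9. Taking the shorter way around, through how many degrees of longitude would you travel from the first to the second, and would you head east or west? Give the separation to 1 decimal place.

55.0° east

Raw difference: 8.9 − -46.1 = 55.0°.
Normalise into (−180°, 180°]: 55.0° stays 55.0°.
Positive ⇒ the second point lies to the east; separation 55.0°.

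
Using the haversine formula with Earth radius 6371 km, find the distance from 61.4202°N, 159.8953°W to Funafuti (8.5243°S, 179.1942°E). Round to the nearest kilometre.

7988 km

Δλ = 179.1942 − -159.8953 = 339.0895°; wrapped into (−180°, 180°]: -20.9105°.
Δφ = -8.5243 − 61.4202 = -69.9445°.
a = sin²(Δφ/2) + cos φ₁ · cos φ₂ · sin²(Δλ/2) = 0.344114.
c = 2·atan2(√a, √(1−a)) = 1.25374 rad → d = 6371·c ≈ 7987.57 km.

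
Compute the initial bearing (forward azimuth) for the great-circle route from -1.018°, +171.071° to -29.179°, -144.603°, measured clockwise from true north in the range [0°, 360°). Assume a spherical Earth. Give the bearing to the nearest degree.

128°

Δλ = -144.603 − 171.071 = -315.674°; wrapped into (−180°, 180°]: 44.326°.
θ = atan2( sin Δλ · cos φ₂ , cos φ₁ · sin φ₂ − sin φ₁ · cos φ₂ · cos Δλ )
  = atan2(0.61007, -0.47637) = 127.984° → normalised to [0°, 360°): 127.984°.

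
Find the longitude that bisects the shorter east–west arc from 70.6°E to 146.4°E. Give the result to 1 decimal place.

108.5°E

Signed shortest Δλ from +70.6° to +146.4° is +75.8°.
Midpoint longitude = +70.6° + (+75.8°)/2 = +70.6° + 37.9° = +108.5°.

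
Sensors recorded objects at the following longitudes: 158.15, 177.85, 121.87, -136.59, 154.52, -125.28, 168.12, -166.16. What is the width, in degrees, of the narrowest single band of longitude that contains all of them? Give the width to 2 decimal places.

Sort the longitudes: -166.16°, -136.59°, -125.28°, +121.87°, +154.52°, +158.15°, +168.12°, +177.85°.
Eastward gaps between consecutive values (wrapping around): 29.57°, 11.31°, 247.15°, 32.65°, 3.63°, 9.97°, 9.73°, 15.99°.
Largest gap = 247.15° ⇒ minimal covering band is its complement: 360° − 247.15° = 112.85°.
Band runs from +121.87° eastward to -125.28°, crossing the antimeridian.

112.85°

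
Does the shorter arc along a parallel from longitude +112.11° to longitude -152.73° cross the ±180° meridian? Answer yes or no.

Yes

Naïve |-152.73 − 112.11| = 264.84° > 180°, so the shorter arc goes the other way round — across 180°.
Signed shortest Δλ = ((-152.73 − 112.11 + 180) mod 360) − 180 = 95.16°.
Going east by 95.16° from +112.11° passes through 180° before reaching -152.73°.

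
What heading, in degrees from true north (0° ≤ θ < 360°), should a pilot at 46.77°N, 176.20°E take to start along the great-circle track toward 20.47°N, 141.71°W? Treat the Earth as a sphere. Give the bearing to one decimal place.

Δλ = -141.71 − 176.20 = -317.91°; wrapped into (−180°, 180°]: 42.09°.
θ = atan2( sin Δλ · cos φ₂ , cos φ₁ · sin φ₂ − sin φ₁ · cos φ₂ · cos Δλ )
  = atan2(0.62797, -0.26702) = 113.036° → normalised to [0°, 360°): 113.036°.

113.0°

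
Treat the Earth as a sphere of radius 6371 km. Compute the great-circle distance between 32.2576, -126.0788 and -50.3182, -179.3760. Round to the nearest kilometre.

10569 km

Δλ = -179.3760 − -126.0788 = -53.2972°.
Δφ = -50.3182 − 32.2576 = -82.5758°.
a = sin²(Δφ/2) + cos φ₁ · cos φ₂ · sin²(Δλ/2) = 0.544018.
c = 2·atan2(√a, √(1−a)) = 1.65895 rad → d = 6371·c ≈ 10569.14 km.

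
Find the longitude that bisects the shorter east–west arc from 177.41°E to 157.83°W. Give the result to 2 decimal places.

170.21°W

Signed shortest Δλ from +177.41° to -157.83° is +24.76°.
Midpoint longitude = +177.41° + (+24.76°)/2 = +177.41° + 12.38° = +189.79°.
Normalise into (−180°, 180°]: -170.21°.
(The naïve average (+177.41 + -157.83)/2 = 9.79° is on the wrong side of the globe.)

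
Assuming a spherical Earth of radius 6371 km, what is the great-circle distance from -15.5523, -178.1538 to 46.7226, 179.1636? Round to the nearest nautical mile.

3742 nmi

Δλ = 179.1636 − -178.1538 = 357.3174°; wrapped into (−180°, 180°]: -2.6826°.
Δφ = 46.7226 − -15.5523 = 62.2749°.
a = sin²(Δφ/2) + cos φ₁ · cos φ₂ · sin²(Δλ/2) = 0.267747.
c = 2·atan2(√a, √(1−a)) = 1.08772 rad → d = 6371·c ≈ 6929.86 km ≈ 3741.83 nmi.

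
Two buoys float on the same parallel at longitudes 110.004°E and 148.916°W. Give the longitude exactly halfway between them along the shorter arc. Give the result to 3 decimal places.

Signed shortest Δλ from +110.004° to -148.916° is +101.080°.
Midpoint longitude = +110.004° + (+101.080°)/2 = +110.004° + 50.540° = +160.544°.
(The naïve average (+110.004 + -148.916)/2 = -19.456° is on the wrong side of the globe.)

160.544°E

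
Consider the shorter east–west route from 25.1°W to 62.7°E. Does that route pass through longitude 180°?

No

Signed shortest Δλ = ((62.7 − -25.1 + 180) mod 360) − 180 = 87.8°.
Going east by 87.8° from -25.1° reaches +62.7° without touching 180°.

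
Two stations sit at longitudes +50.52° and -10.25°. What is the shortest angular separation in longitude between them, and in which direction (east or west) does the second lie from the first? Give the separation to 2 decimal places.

60.77° west

Raw difference: -10.25 − 50.52 = -60.77°.
Normalise into (−180°, 180°]: -60.77° stays -60.77°.
Negative ⇒ the second point lies to the west; separation 60.77°.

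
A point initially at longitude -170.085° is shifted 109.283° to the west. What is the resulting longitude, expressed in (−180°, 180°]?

Start at -170.085°; shift −109.283° → -279.368°.
-279.368° lies outside (−180°, 180°]; add 360° → +80.632°.

+80.632°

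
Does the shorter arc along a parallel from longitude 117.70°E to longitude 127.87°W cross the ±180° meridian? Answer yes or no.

Naïve |-127.87 − 117.70| = 245.57° > 180°, so the shorter arc goes the other way round — across 180°.
Signed shortest Δλ = ((-127.87 − 117.70 + 180) mod 360) − 180 = 114.43°.
Going east by 114.43° from +117.70° passes through 180° before reaching -127.87°.

Yes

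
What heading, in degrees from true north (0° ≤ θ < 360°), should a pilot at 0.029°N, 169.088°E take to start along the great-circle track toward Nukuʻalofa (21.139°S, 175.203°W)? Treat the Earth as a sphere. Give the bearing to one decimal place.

Δλ = -175.203 − 169.088 = -344.291°; wrapped into (−180°, 180°]: 15.709°.
θ = atan2( sin Δλ · cos φ₂ , cos φ₁ · sin φ₂ − sin φ₁ · cos φ₂ · cos Δλ )
  = atan2(0.25253, -0.36109) = 145.032° → normalised to [0°, 360°): 145.032°.

145.0°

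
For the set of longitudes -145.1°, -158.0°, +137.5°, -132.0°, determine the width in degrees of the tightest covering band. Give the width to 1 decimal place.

Sort the longitudes: -158.0°, -145.1°, -132.0°, +137.5°.
Eastward gaps between consecutive values (wrapping around): 12.9°, 13.1°, 269.5°, 64.5°.
Largest gap = 269.5° ⇒ minimal covering band is its complement: 360° − 269.5° = 90.5°.
Band runs from +137.5° eastward to -132.0°, crossing the antimeridian.

90.5°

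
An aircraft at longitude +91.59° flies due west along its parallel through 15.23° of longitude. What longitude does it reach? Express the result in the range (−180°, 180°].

+76.36°

Start at +91.59°; shift −15.23° → +76.36°.
+76.36° already lies in (−180°, 180°].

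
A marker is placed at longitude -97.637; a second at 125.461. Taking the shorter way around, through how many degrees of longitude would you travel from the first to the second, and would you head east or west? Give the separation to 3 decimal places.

Raw difference: 125.461 − -97.637 = 223.098°.
Normalise into (−180°, 180°]: 223.098° − 360° = -136.902°.
Negative ⇒ the second point lies to the west; separation 136.902°.

136.902° west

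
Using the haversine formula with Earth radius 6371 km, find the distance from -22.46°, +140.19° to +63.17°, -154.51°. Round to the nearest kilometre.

11074 km

Δλ = -154.51 − 140.19 = -294.70°; wrapped into (−180°, 180°]: 65.30°.
Δφ = 63.17 − -22.46 = 85.63°.
a = sin²(Δφ/2) + cos φ₁ · cos φ₂ · sin²(Δλ/2) = 0.583308.
c = 2·atan2(√a, √(1−a)) = 1.73819 rad → d = 6371·c ≈ 11074.03 km.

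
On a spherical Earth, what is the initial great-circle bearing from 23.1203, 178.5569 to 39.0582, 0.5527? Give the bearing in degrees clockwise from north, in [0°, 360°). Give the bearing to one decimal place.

358.2°

Δλ = 0.5527 − 178.5569 = -178.0042°.
θ = atan2( sin Δλ · cos φ₂ , cos φ₁ · sin φ₂ − sin φ₁ · cos φ₂ · cos Δλ )
  = atan2(-0.02704, 0.88422) = -1.752° → normalised to [0°, 360°): 358.248°.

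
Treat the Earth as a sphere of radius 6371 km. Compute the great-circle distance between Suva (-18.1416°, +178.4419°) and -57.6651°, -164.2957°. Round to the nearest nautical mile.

Δλ = -164.2957 − 178.4419 = -342.7376°; wrapped into (−180°, 180°]: 17.2624°.
Δφ = -57.6651 − -18.1416 = -39.5235°.
a = sin²(Δφ/2) + cos φ₁ · cos φ₂ · sin²(Δλ/2) = 0.125766.
c = 2·atan2(√a, √(1−a)) = 0.72505 rad → d = 6371·c ≈ 4619.27 km ≈ 2494.21 nmi.

2494 nmi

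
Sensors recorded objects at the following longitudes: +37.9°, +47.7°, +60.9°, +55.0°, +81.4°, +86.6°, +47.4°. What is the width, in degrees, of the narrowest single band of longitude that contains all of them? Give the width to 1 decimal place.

48.7°

Sort the longitudes: +37.9°, +47.4°, +47.7°, +55.0°, +60.9°, +81.4°, +86.6°.
Eastward gaps between consecutive values (wrapping around): 9.5°, 0.3°, 7.3°, 5.9°, 20.5°, 5.2°, 311.3°.
Largest gap = 311.3° ⇒ minimal covering band is its complement: 360° − 311.3° = 48.7°.
Band runs from +37.9° eastward to +86.6°.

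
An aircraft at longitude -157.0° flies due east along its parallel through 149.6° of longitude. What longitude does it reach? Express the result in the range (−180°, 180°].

-7.4°

Start at -157.0°; shift +149.6° → -7.4°.
-7.4° already lies in (−180°, 180°].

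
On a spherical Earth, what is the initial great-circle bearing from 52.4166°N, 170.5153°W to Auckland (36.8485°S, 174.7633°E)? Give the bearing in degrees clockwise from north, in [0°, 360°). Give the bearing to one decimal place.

Δλ = 174.7633 − -170.5153 = 345.2786°; wrapped into (−180°, 180°]: -14.7214°.
θ = atan2( sin Δλ · cos φ₂ , cos φ₁ · sin φ₂ − sin φ₁ · cos φ₂ · cos Δλ )
  = atan2(-0.20335, -0.97910) = -168.267° → normalised to [0°, 360°): 191.733°.

191.7°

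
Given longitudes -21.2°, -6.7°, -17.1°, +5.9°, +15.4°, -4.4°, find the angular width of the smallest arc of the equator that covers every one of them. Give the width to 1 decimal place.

36.6°

Sort the longitudes: -21.2°, -17.1°, -6.7°, -4.4°, +5.9°, +15.4°.
Eastward gaps between consecutive values (wrapping around): 4.1°, 10.4°, 2.3°, 10.3°, 9.5°, 323.4°.
Largest gap = 323.4° ⇒ minimal covering band is its complement: 360° − 323.4° = 36.6°.
Band runs from -21.2° eastward to +15.4°.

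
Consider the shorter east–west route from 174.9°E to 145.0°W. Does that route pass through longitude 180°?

Naïve |-145.0 − 174.9| = 319.9° > 180°, so the shorter arc goes the other way round — across 180°.
Signed shortest Δλ = ((-145.0 − 174.9 + 180) mod 360) − 180 = 40.1°.
Going east by 40.1° from +174.9° passes through 180° before reaching -145.0°.

Yes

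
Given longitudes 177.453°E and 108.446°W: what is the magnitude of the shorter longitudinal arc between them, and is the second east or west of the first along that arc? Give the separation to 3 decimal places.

Raw difference: -108.446 − 177.453 = -285.899°.
Normalise into (−180°, 180°]: -285.899° + 360° = 74.101°.
Positive ⇒ the second point lies to the east; separation 74.101°.

74.101° east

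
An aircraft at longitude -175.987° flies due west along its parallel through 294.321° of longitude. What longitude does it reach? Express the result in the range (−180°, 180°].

-110.308°

Start at -175.987°; shift −294.321° → -470.308°.
-470.308° lies outside (−180°, 180°]; add 360° → -110.308°.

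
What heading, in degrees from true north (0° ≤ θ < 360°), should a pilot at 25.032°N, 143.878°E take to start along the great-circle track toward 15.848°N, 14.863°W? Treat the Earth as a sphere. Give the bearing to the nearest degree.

331°

Δλ = -14.863 − 143.878 = -158.741°.
θ = atan2( sin Δλ · cos φ₂ , cos φ₁ · sin φ₂ − sin φ₁ · cos φ₂ · cos Δλ )
  = atan2(-0.34880, 0.62678) = -29.096° → normalised to [0°, 360°): 330.904°.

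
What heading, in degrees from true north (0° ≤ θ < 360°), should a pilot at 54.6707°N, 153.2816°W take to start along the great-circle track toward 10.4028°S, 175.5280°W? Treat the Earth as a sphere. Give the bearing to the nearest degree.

Δλ = -175.5280 − -153.2816 = -22.2464°.
θ = atan2( sin Δλ · cos φ₂ , cos φ₁ · sin φ₂ − sin φ₁ · cos φ₂ · cos Δλ )
  = atan2(-0.37237, -0.84712) = -156.271° → normalised to [0°, 360°): 203.729°.

204°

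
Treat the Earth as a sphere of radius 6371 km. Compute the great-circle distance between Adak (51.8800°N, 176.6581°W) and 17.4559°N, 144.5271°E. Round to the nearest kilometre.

5113 km

Δλ = 144.5271 − -176.6581 = 321.1852°; wrapped into (−180°, 180°]: -38.8148°.
Δφ = 17.4559 − 51.8800 = -34.4241°.
a = sin²(Δφ/2) + cos φ₁ · cos φ₂ · sin²(Δλ/2) = 0.152582.
c = 2·atan2(√a, √(1−a)) = 0.80260 rad → d = 6371·c ≈ 5113.39 km.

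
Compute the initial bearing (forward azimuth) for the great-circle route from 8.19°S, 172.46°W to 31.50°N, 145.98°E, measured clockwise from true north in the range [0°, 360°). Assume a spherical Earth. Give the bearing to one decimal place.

317.1°

Δλ = 145.98 − -172.46 = 318.44°; wrapped into (−180°, 180°]: -41.56°.
θ = atan2( sin Δλ · cos φ₂ , cos φ₁ · sin φ₂ − sin φ₁ · cos φ₂ · cos Δλ )
  = atan2(-0.56564, 0.60806) = -42.931° → normalised to [0°, 360°): 317.069°.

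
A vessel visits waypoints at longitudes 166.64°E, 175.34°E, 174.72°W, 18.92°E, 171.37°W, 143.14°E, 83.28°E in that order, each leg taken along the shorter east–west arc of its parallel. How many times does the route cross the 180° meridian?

4

Leg 1: +166.64° → +175.34°, shortest Δλ = 8.7° (east) — does not cross 180°.
Leg 2: +175.34° → -174.72°, shortest Δλ = 9.94° (east) — crosses 180°.
Leg 3: -174.72° → +18.92°, shortest Δλ = -166.36° (west) — crosses 180°.
Leg 4: +18.92° → -171.37°, shortest Δλ = 169.71° (east) — crosses 180°.
Leg 5: -171.37° → +143.14°, shortest Δλ = -45.49° (west) — crosses 180°.
Leg 6: +143.14° → +83.28°, shortest Δλ = -59.86° (west) — does not cross 180°.
Total crossings: 4.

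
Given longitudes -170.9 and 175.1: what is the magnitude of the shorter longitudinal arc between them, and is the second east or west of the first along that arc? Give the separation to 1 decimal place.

14.0° west

Raw difference: 175.1 − -170.9 = 346.0°.
Normalise into (−180°, 180°]: 346.0° − 360° = -14.0°.
Negative ⇒ the second point lies to the west; separation 14.0°.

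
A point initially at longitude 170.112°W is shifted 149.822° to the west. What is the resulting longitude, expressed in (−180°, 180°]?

Start at -170.112°; shift −149.822° → -319.934°.
-319.934° lies outside (−180°, 180°]; add 360° → +40.066°.

40.066°E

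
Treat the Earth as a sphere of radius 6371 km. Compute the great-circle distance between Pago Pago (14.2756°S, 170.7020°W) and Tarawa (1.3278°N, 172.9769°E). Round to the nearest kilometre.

Δλ = 172.9769 − -170.7020 = 343.6789°; wrapped into (−180°, 180°]: -16.3211°.
Δφ = 1.3278 − -14.2756 = 15.6034°.
a = sin²(Δφ/2) + cos φ₁ · cos φ₂ · sin²(Δλ/2) = 0.037948.
c = 2·atan2(√a, √(1−a)) = 0.39211 rad → d = 6371·c ≈ 2498.16 km.

2498 km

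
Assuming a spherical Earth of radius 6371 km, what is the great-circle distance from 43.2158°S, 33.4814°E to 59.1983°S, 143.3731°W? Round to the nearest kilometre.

8623 km

Δλ = -143.3731 − 33.4814 = -176.8545°.
Δφ = -59.1983 − -43.2158 = -15.9825°.
a = sin²(Δφ/2) + cos φ₁ · cos φ₂ · sin²(Δλ/2) = 0.392231.
c = 2·atan2(√a, √(1−a)) = 1.35355 rad → d = 6371·c ≈ 8623.49 km.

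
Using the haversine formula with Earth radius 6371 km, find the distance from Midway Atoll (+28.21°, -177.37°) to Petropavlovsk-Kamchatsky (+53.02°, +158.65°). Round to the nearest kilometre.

3387 km

Δλ = 158.65 − -177.37 = 336.02°; wrapped into (−180°, 180°]: -23.98°.
Δφ = 53.02 − 28.21 = 24.81°.
a = sin²(Δφ/2) + cos φ₁ · cos φ₂ · sin²(Δλ/2) = 0.069024.
c = 2·atan2(√a, √(1−a)) = 0.53169 rad → d = 6371·c ≈ 3387.40 km.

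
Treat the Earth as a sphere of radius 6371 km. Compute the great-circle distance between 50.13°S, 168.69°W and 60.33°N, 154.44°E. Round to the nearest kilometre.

Δλ = 154.44 − -168.69 = 323.13°; wrapped into (−180°, 180°]: -36.87°.
Δφ = 60.33 − -50.13 = 110.46°.
a = sin²(Δφ/2) + cos φ₁ · cos φ₂ · sin²(Δλ/2) = 0.706509.
c = 2·atan2(√a, √(1−a)) = 1.99656 rad → d = 6371·c ≈ 12720.09 km.

12720 km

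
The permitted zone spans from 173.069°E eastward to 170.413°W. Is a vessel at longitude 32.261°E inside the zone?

Band width going east from +173.069° to -170.413°: ((-170.413 − 173.069) mod 360) = 16.518°.
Offset of +32.261° east of the west edge: ((32.261 − 173.069) mod 360) = 219.192°.
219.192° > 16.518° ⇒ outside.

No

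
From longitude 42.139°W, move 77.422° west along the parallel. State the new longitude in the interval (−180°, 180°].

Start at -42.139°; shift −77.422° → -119.561°.
-119.561° already lies in (−180°, 180°].

119.561°W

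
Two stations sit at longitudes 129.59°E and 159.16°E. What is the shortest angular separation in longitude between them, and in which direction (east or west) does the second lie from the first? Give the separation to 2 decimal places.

Raw difference: 159.16 − 129.59 = 29.57°.
Normalise into (−180°, 180°]: 29.57° stays 29.57°.
Positive ⇒ the second point lies to the east; separation 29.57°.

29.57° east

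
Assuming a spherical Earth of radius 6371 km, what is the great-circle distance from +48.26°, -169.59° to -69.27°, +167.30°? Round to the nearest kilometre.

Δλ = 167.30 − -169.59 = 336.89°; wrapped into (−180°, 180°]: -23.11°.
Δφ = -69.27 − 48.26 = -117.53°.
a = sin²(Δφ/2) + cos φ₁ · cos φ₂ · sin²(Δλ/2) = 0.740562.
c = 2·atan2(√a, √(1−a)) = 2.07273 rad → d = 6371·c ≈ 13205.38 km.

13205 km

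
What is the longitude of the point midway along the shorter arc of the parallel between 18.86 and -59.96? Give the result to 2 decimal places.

Signed shortest Δλ from +18.86° to -59.96° is -78.82°.
Midpoint longitude = +18.86° + (-78.82°)/2 = +18.86° − 39.41° = -20.55°.

-20.55°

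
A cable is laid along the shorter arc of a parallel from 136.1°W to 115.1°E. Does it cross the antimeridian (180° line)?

Yes

Naïve |115.1 − -136.1| = 251.2° > 180°, so the shorter arc goes the other way round — across 180°.
Signed shortest Δλ = ((115.1 − -136.1 + 180) mod 360) − 180 = -108.8°.
Going west by 108.8° from -136.1° passes through 180° before reaching +115.1°.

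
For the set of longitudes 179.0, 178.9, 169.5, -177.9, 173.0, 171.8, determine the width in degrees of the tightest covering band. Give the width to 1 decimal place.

Sort the longitudes: -177.9°, +169.5°, +171.8°, +173.0°, +178.9°, +179.0°.
Eastward gaps between consecutive values (wrapping around): 347.4°, 2.3°, 1.2°, 5.9°, 0.1°, 3.1°.
Largest gap = 347.4° ⇒ minimal covering band is its complement: 360° − 347.4° = 12.6°.
Band runs from +169.5° eastward to -177.9°, crossing the antimeridian.

12.6°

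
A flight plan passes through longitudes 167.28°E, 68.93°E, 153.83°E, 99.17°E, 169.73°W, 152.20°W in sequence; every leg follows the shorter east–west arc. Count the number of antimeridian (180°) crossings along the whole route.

1

Leg 1: +167.28° → +68.93°, shortest Δλ = -98.35° (west) — does not cross 180°.
Leg 2: +68.93° → +153.83°, shortest Δλ = 84.9° (east) — does not cross 180°.
Leg 3: +153.83° → +99.17°, shortest Δλ = -54.66° (west) — does not cross 180°.
Leg 4: +99.17° → -169.73°, shortest Δλ = 91.1° (east) — crosses 180°.
Leg 5: -169.73° → -152.20°, shortest Δλ = 17.53° (east) — does not cross 180°.
Total crossings: 1.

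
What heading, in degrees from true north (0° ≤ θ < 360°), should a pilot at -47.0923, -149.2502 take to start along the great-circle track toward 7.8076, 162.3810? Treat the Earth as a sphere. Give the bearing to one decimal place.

Δλ = 162.3810 − -149.2502 = 311.6312°; wrapped into (−180°, 180°]: -48.3688°.
θ = atan2( sin Δλ · cos φ₂ , cos φ₁ · sin φ₂ − sin φ₁ · cos φ₂ · cos Δλ )
  = atan2(-0.74051, 0.57457) = -52.192° → normalised to [0°, 360°): 307.808°.

307.8°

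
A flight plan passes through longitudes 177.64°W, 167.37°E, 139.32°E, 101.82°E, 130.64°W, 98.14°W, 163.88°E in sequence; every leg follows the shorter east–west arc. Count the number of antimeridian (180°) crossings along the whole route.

3

Leg 1: -177.64° → +167.37°, shortest Δλ = -14.99° (west) — crosses 180°.
Leg 2: +167.37° → +139.32°, shortest Δλ = -28.05° (west) — does not cross 180°.
Leg 3: +139.32° → +101.82°, shortest Δλ = -37.5° (west) — does not cross 180°.
Leg 4: +101.82° → -130.64°, shortest Δλ = 127.54° (east) — crosses 180°.
Leg 5: -130.64° → -98.14°, shortest Δλ = 32.5° (east) — does not cross 180°.
Leg 6: -98.14° → +163.88°, shortest Δλ = -97.98° (west) — crosses 180°.
Total crossings: 3.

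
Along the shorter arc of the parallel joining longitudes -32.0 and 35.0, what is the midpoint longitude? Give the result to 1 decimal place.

+1.5°

Signed shortest Δλ from -32.0° to +35.0° is +67.0°.
Midpoint longitude = -32.0° + (+67.0°)/2 = -32.0° + 33.5° = +1.5°.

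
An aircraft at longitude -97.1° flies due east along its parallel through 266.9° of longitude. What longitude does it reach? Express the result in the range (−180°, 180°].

Start at -97.1°; shift +266.9° → +169.8°.
+169.8° already lies in (−180°, 180°].

+169.8°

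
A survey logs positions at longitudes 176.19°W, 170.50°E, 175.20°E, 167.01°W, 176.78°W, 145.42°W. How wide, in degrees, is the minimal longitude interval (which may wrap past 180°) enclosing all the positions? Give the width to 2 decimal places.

44.08°

Sort the longitudes: -176.78°, -176.19°, -167.01°, -145.42°, +170.50°, +175.20°.
Eastward gaps between consecutive values (wrapping around): 0.59°, 9.18°, 21.59°, 315.92°, 4.70°, 8.02°.
Largest gap = 315.92° ⇒ minimal covering band is its complement: 360° − 315.92° = 44.08°.
Band runs from +170.50° eastward to -145.42°, crossing the antimeridian.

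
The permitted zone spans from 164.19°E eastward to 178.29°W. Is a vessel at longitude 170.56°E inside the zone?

Yes

Band width going east from +164.19° to -178.29°: ((-178.29 − 164.19) mod 360) = 17.52°.
Offset of +170.56° east of the west edge: ((170.56 − 164.19) mod 360) = 6.37°.
6.37° ≤ 17.52° ⇒ inside.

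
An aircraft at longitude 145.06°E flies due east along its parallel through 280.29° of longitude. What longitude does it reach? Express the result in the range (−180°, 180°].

Start at +145.06°; shift +280.29° → +425.35°.
+425.35° lies outside (−180°, 180°]; subtract 360° → +65.35°.

65.35°E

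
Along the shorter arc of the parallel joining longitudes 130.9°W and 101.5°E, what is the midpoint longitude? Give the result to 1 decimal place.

165.3°E

Signed shortest Δλ from -130.9° to +101.5° is -127.6°.
Midpoint longitude = -130.9° + (-127.6°)/2 = -130.9° − 63.8° = -194.7°.
Normalise into (−180°, 180°]: +165.3°.
(The naïve average (-130.9 + +101.5)/2 = -14.7° is on the wrong side of the globe.)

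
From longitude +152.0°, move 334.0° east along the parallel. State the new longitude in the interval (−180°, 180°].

+126.0°

Start at +152.0°; shift +334.0° → +486.0°.
+486.0° lies outside (−180°, 180°]; subtract 360° → +126.0°.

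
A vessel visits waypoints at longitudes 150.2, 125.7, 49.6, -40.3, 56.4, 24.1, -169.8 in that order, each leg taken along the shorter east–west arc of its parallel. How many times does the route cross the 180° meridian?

Leg 1: +150.2° → +125.7°, shortest Δλ = -24.5° (west) — does not cross 180°.
Leg 2: +125.7° → +49.6°, shortest Δλ = -76.1° (west) — does not cross 180°.
Leg 3: +49.6° → -40.3°, shortest Δλ = -89.9° (west) — does not cross 180°.
Leg 4: -40.3° → +56.4°, shortest Δλ = 96.7° (east) — does not cross 180°.
Leg 5: +56.4° → +24.1°, shortest Δλ = -32.3° (west) — does not cross 180°.
Leg 6: +24.1° → -169.8°, shortest Δλ = 166.1° (east) — crosses 180°.
Total crossings: 1.

1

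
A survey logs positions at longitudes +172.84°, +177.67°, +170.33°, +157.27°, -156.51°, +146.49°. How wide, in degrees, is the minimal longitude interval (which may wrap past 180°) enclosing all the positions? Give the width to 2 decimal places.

Sort the longitudes: -156.51°, +146.49°, +157.27°, +170.33°, +172.84°, +177.67°.
Eastward gaps between consecutive values (wrapping around): 303.00°, 10.78°, 13.06°, 2.51°, 4.83°, 25.82°.
Largest gap = 303.00° ⇒ minimal covering band is its complement: 360° − 303.00° = 57.00°.
Band runs from +146.49° eastward to -156.51°, crossing the antimeridian.

57.00°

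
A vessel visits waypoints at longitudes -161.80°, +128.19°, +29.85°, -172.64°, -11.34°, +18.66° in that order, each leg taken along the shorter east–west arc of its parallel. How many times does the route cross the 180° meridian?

2

Leg 1: -161.80° → +128.19°, shortest Δλ = -70.01° (west) — crosses 180°.
Leg 2: +128.19° → +29.85°, shortest Δλ = -98.34° (west) — does not cross 180°.
Leg 3: +29.85° → -172.64°, shortest Δλ = 157.51° (east) — crosses 180°.
Leg 4: -172.64° → -11.34°, shortest Δλ = 161.3° (east) — does not cross 180°.
Leg 5: -11.34° → +18.66°, shortest Δλ = 30.0° (east) — does not cross 180°.
Total crossings: 2.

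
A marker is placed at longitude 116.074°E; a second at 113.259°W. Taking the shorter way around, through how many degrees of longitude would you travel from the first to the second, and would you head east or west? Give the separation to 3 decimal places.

130.667° east

Raw difference: -113.259 − 116.074 = -229.333°.
Normalise into (−180°, 180°]: -229.333° + 360° = 130.667°.
Positive ⇒ the second point lies to the east; separation 130.667°.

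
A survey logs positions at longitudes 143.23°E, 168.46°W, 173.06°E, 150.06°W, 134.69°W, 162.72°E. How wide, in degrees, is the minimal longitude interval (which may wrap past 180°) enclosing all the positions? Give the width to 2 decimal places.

Sort the longitudes: -168.46°, -150.06°, -134.69°, +143.23°, +162.72°, +173.06°.
Eastward gaps between consecutive values (wrapping around): 18.40°, 15.37°, 277.92°, 19.49°, 10.34°, 18.48°.
Largest gap = 277.92° ⇒ minimal covering band is its complement: 360° − 277.92° = 82.08°.
Band runs from +143.23° eastward to -134.69°, crossing the antimeridian.

82.08°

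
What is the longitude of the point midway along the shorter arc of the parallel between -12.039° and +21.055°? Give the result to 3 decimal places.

+4.508°

Signed shortest Δλ from -12.039° to +21.055° is +33.094°.
Midpoint longitude = -12.039° + (+33.094°)/2 = -12.039° + 16.547° = +4.508°.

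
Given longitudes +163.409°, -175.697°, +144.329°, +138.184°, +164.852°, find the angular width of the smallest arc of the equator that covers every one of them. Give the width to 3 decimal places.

46.119°

Sort the longitudes: -175.697°, +138.184°, +144.329°, +163.409°, +164.852°.
Eastward gaps between consecutive values (wrapping around): 313.881°, 6.145°, 19.080°, 1.443°, 19.451°.
Largest gap = 313.881° ⇒ minimal covering band is its complement: 360° − 313.881° = 46.119°.
Band runs from +138.184° eastward to -175.697°, crossing the antimeridian.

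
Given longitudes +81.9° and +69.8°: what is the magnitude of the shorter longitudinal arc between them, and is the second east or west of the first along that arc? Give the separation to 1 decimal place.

Raw difference: 69.8 − 81.9 = -12.1°.
Normalise into (−180°, 180°]: -12.1° stays -12.1°.
Negative ⇒ the second point lies to the west; separation 12.1°.

12.1° west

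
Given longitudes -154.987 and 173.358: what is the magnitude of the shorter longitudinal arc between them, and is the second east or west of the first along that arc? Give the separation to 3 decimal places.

Raw difference: 173.358 − -154.987 = 328.345°.
Normalise into (−180°, 180°]: 328.345° − 360° = -31.655°.
Negative ⇒ the second point lies to the west; separation 31.655°.

31.655° west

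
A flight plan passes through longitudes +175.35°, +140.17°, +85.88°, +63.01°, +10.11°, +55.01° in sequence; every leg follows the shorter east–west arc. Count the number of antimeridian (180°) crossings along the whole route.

Leg 1: +175.35° → +140.17°, shortest Δλ = -35.18° (west) — does not cross 180°.
Leg 2: +140.17° → +85.88°, shortest Δλ = -54.29° (west) — does not cross 180°.
Leg 3: +85.88° → +63.01°, shortest Δλ = -22.87° (west) — does not cross 180°.
Leg 4: +63.01° → +10.11°, shortest Δλ = -52.9° (west) — does not cross 180°.
Leg 5: +10.11° → +55.01°, shortest Δλ = 44.9° (east) — does not cross 180°.
Total crossings: 0.

0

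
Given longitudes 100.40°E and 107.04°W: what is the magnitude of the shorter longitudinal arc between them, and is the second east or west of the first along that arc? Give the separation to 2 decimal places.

152.56° east

Raw difference: -107.04 − 100.40 = -207.44°.
Normalise into (−180°, 180°]: -207.44° + 360° = 152.56°.
Positive ⇒ the second point lies to the east; separation 152.56°.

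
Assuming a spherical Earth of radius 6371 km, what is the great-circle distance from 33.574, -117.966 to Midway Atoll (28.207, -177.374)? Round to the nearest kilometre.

5624 km

Δλ = -177.374 − -117.966 = -59.408°.
Δφ = 28.207 − 33.574 = -5.367°.
a = sin²(Δφ/2) + cos φ₁ · cos φ₂ · sin²(Δλ/2) = 0.182474.
c = 2·atan2(√a, √(1−a)) = 0.88272 rad → d = 6371·c ≈ 5623.82 km.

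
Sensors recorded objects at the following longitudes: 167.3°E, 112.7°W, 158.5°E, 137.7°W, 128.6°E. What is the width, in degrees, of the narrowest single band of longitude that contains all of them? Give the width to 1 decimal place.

Sort the longitudes: -137.7°, -112.7°, +128.6°, +158.5°, +167.3°.
Eastward gaps between consecutive values (wrapping around): 25.0°, 241.3°, 29.9°, 8.8°, 55.0°.
Largest gap = 241.3° ⇒ minimal covering band is its complement: 360° − 241.3° = 118.7°.
Band runs from +128.6° eastward to -112.7°, crossing the antimeridian.

118.7°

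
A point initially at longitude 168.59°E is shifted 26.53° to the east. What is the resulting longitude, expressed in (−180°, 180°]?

164.88°W

Start at +168.59°; shift +26.53° → +195.12°.
+195.12° lies outside (−180°, 180°]; subtract 360° → -164.88°.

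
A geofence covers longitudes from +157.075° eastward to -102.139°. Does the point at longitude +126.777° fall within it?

No

Band width going east from +157.075° to -102.139°: ((-102.139 − 157.075) mod 360) = 100.786°.
Offset of +126.777° east of the west edge: ((126.777 − 157.075) mod 360) = 329.702°.
329.702° > 100.786° ⇒ outside.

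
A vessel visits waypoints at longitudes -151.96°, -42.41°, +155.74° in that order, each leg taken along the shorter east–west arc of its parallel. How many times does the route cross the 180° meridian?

1

Leg 1: -151.96° → -42.41°, shortest Δλ = 109.55° (east) — does not cross 180°.
Leg 2: -42.41° → +155.74°, shortest Δλ = -161.85° (west) — crosses 180°.
Total crossings: 1.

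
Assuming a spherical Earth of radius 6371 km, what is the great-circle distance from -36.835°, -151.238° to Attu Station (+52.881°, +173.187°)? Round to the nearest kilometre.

Δλ = 173.187 − -151.238 = 324.425°; wrapped into (−180°, 180°]: -35.575°.
Δφ = 52.881 − -36.835 = 89.716°.
a = sin²(Δφ/2) + cos φ₁ · cos φ₂ · sin²(Δλ/2) = 0.542596.
c = 2·atan2(√a, √(1−a)) = 1.65609 rad → d = 6371·c ≈ 10550.96 km.

10551 km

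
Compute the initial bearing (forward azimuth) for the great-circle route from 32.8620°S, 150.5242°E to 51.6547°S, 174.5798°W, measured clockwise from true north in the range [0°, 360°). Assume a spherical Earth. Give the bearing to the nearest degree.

Δλ = -174.5798 − 150.5242 = -325.1040°; wrapped into (−180°, 180°]: 34.8960°.
θ = atan2( sin Δλ · cos φ₂ , cos φ₁ · sin φ₂ − sin φ₁ · cos φ₂ · cos Δλ )
  = atan2(0.35492, -0.38268) = 137.155° → normalised to [0°, 360°): 137.155°.

137°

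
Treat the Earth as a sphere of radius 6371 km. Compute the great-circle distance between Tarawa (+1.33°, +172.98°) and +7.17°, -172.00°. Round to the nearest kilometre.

1787 km

Δλ = -172.00 − 172.98 = -344.98°; wrapped into (−180°, 180°]: 15.02°.
Δφ = 7.17 − 1.33 = 5.84°.
a = sin²(Δφ/2) + cos φ₁ · cos φ₂ · sin²(Δλ/2) = 0.019539.
c = 2·atan2(√a, √(1−a)) = 0.28048 rad → d = 6371·c ≈ 1786.96 km.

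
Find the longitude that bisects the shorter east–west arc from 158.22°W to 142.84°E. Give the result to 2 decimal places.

172.31°E

Signed shortest Δλ from -158.22° to +142.84° is -58.94°.
Midpoint longitude = -158.22° + (-58.94°)/2 = -158.22° − 29.47° = -187.69°.
Normalise into (−180°, 180°]: +172.31°.
(The naïve average (-158.22 + +142.84)/2 = -7.69° is on the wrong side of the globe.)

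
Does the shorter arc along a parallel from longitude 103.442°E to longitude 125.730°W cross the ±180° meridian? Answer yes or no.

Naïve |-125.730 − 103.442| = 229.172° > 180°, so the shorter arc goes the other way round — across 180°.
Signed shortest Δλ = ((-125.730 − 103.442 + 180) mod 360) − 180 = 130.828°.
Going east by 130.828° from +103.442° passes through 180° before reaching -125.730°.

Yes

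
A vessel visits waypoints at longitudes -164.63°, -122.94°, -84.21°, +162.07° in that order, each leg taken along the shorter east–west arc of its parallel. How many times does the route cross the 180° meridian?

Leg 1: -164.63° → -122.94°, shortest Δλ = 41.69° (east) — does not cross 180°.
Leg 2: -122.94° → -84.21°, shortest Δλ = 38.73° (east) — does not cross 180°.
Leg 3: -84.21° → +162.07°, shortest Δλ = -113.72° (west) — crosses 180°.
Total crossings: 1.

1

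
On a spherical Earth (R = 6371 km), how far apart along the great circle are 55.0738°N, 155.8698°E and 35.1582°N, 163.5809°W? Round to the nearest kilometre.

3795 km

Δλ = -163.5809 − 155.8698 = -319.4507°; wrapped into (−180°, 180°]: 40.5493°.
Δφ = 35.1582 − 55.0738 = -19.9156°.
a = sin²(Δφ/2) + cos φ₁ · cos φ₂ · sin²(Δλ/2) = 0.086107.
c = 2·atan2(√a, √(1−a)) = 0.59565 rad → d = 6371·c ≈ 3794.86 km.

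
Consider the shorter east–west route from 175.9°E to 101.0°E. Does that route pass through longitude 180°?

No

Signed shortest Δλ = ((101.0 − 175.9 + 180) mod 360) − 180 = -74.9°.
Going west by 74.9° from +175.9° reaches +101.0° without touching 180°.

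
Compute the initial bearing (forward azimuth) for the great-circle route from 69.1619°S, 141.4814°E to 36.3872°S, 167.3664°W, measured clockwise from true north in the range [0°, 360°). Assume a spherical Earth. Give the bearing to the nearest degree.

67°

Δλ = -167.3664 − 141.4814 = -308.8478°; wrapped into (−180°, 180°]: 51.1522°.
θ = atan2( sin Δλ · cos φ₂ , cos φ₁ · sin φ₂ − sin φ₁ · cos φ₂ · cos Δλ )
  = atan2(0.62697, 0.26089) = 67.407° → normalised to [0°, 360°): 67.407°.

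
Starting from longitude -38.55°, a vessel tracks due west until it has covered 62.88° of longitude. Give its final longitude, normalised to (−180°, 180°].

Start at -38.55°; shift −62.88° → -101.43°.
-101.43° already lies in (−180°, 180°].

-101.43°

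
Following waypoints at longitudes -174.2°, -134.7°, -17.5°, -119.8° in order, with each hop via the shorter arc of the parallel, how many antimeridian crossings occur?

0

Leg 1: -174.2° → -134.7°, shortest Δλ = 39.5° (east) — does not cross 180°.
Leg 2: -134.7° → -17.5°, shortest Δλ = 117.2° (east) — does not cross 180°.
Leg 3: -17.5° → -119.8°, shortest Δλ = -102.3° (west) — does not cross 180°.
Total crossings: 0.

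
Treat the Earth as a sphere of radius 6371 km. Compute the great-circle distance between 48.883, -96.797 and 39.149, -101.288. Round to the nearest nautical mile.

Δλ = -101.288 − -96.797 = -4.491°.
Δφ = 39.149 − 48.883 = -9.734°.
a = sin²(Δφ/2) + cos φ₁ · cos φ₂ · sin²(Δλ/2) = 0.007981.
c = 2·atan2(√a, √(1−a)) = 0.17891 rad → d = 6371·c ≈ 1139.86 km ≈ 615.48 nmi.

615 nmi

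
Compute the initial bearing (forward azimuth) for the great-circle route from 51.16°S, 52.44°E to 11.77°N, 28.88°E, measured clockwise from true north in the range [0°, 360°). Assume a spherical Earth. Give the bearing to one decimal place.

334.7°

Δλ = 28.88 − 52.44 = -23.56°.
θ = atan2( sin Δλ · cos φ₂ , cos φ₁ · sin φ₂ − sin φ₁ · cos φ₂ · cos Δλ )
  = atan2(-0.39131, 0.82689) = -25.325° → normalised to [0°, 360°): 334.675°.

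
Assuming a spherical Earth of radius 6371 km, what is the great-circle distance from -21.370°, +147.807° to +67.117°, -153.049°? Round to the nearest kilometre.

10967 km

Δλ = -153.049 − 147.807 = -300.856°; wrapped into (−180°, 180°]: 59.144°.
Δφ = 67.117 − -21.370 = 88.487°.
a = sin²(Δφ/2) + cos φ₁ · cos φ₂ · sin²(Δλ/2) = 0.574995.
c = 2·atan2(√a, √(1−a)) = 1.72135 rad → d = 6371·c ≈ 10966.75 km.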